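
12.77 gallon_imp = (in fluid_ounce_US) 1963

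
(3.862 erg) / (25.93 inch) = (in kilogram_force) 5.979e-08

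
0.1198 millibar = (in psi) 0.001738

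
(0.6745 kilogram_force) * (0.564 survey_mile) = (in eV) 3.747e+22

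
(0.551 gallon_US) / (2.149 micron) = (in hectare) 0.09706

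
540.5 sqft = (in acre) 0.01241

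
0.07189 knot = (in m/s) 0.03698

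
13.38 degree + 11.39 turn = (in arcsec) 1.481e+07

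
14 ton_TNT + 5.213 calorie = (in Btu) 5.552e+07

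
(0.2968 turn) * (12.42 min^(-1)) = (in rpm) 3.686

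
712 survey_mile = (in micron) 1.146e+12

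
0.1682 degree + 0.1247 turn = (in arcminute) 2704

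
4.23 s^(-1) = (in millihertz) 4230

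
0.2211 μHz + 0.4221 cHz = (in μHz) 4221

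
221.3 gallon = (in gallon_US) 221.3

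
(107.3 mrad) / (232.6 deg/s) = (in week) 4.37e-08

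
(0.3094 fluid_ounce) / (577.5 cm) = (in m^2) 1.584e-06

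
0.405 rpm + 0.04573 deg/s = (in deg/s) 2.476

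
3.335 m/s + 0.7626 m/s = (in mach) 0.01203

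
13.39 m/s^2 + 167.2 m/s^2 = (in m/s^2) 180.6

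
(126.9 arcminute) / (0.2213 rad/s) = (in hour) 4.633e-05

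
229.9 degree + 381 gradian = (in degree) 572.8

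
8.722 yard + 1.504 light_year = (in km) 1.423e+13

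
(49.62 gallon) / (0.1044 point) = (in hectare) 0.51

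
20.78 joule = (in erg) 2.078e+08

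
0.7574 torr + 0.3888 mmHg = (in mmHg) 1.146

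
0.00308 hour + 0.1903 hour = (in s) 696.2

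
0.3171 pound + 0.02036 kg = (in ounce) 5.792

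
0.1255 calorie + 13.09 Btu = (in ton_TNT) 3.301e-06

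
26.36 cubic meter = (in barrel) 165.8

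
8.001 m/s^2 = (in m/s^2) 8.001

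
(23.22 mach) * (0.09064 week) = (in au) 0.002897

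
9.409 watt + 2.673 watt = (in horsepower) 0.0162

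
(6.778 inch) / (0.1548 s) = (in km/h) 4.004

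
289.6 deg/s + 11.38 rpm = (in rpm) 59.65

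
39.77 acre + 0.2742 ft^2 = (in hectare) 16.09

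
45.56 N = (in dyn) 4.556e+06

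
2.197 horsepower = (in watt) 1638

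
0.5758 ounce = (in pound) 0.03599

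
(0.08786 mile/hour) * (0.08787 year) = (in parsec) 3.527e-12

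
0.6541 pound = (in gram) 296.7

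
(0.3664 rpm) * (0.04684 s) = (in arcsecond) 370.7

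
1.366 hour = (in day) 0.05692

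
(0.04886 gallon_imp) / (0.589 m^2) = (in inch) 0.01485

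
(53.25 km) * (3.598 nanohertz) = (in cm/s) 0.01916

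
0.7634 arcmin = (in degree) 0.01272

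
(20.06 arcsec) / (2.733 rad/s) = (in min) 5.931e-07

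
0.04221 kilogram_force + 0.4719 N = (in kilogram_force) 0.09033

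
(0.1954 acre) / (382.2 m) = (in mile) 0.001286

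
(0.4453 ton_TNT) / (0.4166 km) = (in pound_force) 1.005e+06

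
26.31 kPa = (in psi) 3.816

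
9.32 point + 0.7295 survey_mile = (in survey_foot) 3852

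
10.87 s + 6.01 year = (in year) 6.01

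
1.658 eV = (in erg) 2.656e-12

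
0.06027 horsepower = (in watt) 44.94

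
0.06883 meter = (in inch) 2.71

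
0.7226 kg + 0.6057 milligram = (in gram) 722.6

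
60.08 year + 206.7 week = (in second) 2.02e+09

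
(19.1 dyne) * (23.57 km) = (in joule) 4.502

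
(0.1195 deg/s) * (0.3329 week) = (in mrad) 4.199e+05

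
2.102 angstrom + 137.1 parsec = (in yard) 4.626e+18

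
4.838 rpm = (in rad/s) 0.5066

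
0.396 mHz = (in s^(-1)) 0.000396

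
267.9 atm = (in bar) 271.4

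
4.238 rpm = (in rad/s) 0.4438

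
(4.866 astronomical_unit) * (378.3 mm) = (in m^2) 2.754e+11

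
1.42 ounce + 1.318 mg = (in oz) 1.42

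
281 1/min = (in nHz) 4.683e+09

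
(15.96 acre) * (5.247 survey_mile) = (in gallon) 1.441e+11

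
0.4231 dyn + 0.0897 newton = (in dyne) 8970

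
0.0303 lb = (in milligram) 1.374e+04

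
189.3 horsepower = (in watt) 1.412e+05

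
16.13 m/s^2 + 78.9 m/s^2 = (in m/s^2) 95.03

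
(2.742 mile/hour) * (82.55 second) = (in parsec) 3.279e-15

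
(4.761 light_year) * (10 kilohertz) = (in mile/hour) 1.008e+21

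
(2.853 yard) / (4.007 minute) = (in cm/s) 1.085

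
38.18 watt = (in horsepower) 0.0512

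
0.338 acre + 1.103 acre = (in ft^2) 6.277e+04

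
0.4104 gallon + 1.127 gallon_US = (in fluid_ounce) 196.8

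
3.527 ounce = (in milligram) 9.999e+04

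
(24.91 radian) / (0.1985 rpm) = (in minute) 19.97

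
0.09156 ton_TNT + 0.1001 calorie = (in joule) 3.831e+08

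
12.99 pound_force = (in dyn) 5.778e+06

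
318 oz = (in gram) 9015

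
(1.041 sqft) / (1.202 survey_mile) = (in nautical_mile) 2.7e-08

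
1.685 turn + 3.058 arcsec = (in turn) 1.685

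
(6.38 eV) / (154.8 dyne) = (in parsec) 2.14e-32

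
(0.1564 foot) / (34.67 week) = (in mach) 6.677e-12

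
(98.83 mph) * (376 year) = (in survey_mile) 3.255e+08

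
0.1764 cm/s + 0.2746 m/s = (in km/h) 0.9949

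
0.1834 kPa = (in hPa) 1.834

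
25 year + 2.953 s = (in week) 1304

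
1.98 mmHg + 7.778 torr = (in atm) 0.01284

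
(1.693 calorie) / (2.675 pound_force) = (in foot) 1.953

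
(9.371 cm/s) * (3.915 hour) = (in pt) 3.744e+06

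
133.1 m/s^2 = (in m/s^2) 133.1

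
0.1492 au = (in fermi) 2.232e+25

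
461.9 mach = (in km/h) 5.662e+05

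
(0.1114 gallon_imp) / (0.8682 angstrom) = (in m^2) 5.833e+06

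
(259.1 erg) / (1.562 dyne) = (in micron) 1.659e+06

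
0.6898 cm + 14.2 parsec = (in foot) 1.438e+18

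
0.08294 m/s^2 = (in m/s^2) 0.08294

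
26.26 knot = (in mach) 0.03967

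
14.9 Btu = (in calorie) 3757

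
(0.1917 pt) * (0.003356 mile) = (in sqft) 0.003932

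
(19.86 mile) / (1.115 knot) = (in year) 0.001767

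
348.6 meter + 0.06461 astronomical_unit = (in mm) 9.666e+12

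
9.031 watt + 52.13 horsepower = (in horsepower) 52.14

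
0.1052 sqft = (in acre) 2.415e-06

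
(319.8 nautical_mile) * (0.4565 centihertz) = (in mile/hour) 6048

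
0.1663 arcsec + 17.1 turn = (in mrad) 1.074e+05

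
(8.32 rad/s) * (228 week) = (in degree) 6.573e+10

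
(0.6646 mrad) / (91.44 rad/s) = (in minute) 1.211e-07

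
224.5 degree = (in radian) 3.918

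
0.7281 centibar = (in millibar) 7.281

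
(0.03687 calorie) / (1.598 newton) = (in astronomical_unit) 6.453e-13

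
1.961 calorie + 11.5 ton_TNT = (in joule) 4.812e+10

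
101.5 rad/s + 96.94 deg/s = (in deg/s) 5912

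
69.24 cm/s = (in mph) 1.549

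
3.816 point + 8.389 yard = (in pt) 2.175e+04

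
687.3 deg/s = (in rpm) 114.6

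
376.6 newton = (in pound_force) 84.66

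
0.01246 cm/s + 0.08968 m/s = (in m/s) 0.0898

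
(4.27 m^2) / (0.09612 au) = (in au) 1.985e-21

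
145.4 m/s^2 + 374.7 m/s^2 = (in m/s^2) 520.1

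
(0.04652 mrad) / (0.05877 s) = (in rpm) 0.007559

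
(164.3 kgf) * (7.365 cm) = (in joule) 118.7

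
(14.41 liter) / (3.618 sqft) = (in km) 4.287e-05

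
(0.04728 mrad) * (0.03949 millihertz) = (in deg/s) 1.07e-07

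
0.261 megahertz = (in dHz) 2.61e+06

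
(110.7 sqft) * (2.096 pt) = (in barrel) 0.04783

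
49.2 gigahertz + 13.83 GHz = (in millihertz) 6.303e+13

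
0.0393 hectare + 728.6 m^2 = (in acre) 0.2772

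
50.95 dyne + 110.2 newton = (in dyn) 1.102e+07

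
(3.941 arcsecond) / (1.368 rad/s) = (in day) 1.617e-10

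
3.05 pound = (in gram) 1383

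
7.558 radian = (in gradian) 481.2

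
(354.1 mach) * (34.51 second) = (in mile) 2585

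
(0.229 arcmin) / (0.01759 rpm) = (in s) 0.03616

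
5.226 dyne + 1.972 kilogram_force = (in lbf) 4.348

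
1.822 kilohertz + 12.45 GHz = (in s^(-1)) 1.245e+10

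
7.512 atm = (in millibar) 7612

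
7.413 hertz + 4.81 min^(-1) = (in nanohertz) 7.493e+09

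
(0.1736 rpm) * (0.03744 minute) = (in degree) 2.34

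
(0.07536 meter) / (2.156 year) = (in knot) 2.155e-09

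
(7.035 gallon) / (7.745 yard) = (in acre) 9.292e-07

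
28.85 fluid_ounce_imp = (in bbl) 0.005156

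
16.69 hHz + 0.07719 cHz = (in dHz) 1.669e+04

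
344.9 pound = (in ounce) 5518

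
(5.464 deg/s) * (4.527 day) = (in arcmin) 1.282e+08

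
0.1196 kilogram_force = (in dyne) 1.173e+05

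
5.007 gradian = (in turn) 0.01252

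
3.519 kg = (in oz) 124.1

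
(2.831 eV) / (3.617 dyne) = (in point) 3.555e-11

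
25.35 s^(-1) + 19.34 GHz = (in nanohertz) 1.934e+19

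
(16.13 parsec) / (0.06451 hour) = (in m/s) 2.143e+15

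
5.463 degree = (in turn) 0.01518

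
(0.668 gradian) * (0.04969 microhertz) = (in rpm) 4.979e-09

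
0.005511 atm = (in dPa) 5584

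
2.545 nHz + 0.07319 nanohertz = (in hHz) 2.618e-11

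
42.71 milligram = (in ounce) 0.001507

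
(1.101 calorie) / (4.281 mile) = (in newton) 0.0006686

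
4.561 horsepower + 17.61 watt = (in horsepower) 4.585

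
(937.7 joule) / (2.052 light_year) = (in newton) 4.83e-14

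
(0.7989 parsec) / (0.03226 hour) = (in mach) 6.234e+11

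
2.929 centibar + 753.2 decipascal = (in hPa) 30.04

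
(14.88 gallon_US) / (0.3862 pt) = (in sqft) 4450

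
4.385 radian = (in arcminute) 1.507e+04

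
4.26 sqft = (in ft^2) 4.26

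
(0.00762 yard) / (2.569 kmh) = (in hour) 2.712e-06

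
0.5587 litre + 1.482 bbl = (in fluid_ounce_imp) 8312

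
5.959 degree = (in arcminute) 357.5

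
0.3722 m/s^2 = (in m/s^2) 0.3722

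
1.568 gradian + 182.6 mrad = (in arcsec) 4.274e+04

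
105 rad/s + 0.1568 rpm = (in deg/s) 6017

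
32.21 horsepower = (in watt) 2.402e+04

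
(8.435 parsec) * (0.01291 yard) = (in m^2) 3.073e+15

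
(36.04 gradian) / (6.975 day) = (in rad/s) 9.394e-07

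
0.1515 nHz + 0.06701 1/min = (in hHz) 1.117e-05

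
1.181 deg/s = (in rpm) 0.1968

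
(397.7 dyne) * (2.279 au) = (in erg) 1.356e+16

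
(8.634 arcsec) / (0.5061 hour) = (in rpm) 2.194e-07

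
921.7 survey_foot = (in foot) 921.7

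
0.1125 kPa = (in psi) 0.01632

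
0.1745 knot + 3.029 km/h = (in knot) 1.81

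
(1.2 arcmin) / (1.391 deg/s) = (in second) 0.01438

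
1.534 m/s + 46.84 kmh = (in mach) 0.04272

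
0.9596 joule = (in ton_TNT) 2.293e-10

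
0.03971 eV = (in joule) 6.362e-21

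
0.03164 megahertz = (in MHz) 0.03164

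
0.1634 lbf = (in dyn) 7.268e+04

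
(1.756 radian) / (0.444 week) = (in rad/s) 6.539e-06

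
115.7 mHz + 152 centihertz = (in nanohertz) 1.636e+09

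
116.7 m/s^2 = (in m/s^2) 116.7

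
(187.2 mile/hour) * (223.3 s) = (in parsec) 6.056e-13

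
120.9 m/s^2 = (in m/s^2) 120.9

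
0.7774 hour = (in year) 8.874e-05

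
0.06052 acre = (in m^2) 244.9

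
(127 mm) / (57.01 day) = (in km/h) 9.282e-08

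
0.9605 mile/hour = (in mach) 0.001261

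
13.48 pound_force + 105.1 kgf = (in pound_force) 245.2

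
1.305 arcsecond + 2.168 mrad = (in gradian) 0.1384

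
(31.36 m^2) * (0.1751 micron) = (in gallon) 0.001451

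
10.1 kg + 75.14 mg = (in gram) 1.01e+04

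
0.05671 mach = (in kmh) 69.52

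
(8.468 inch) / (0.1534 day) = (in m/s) 1.623e-05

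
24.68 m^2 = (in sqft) 265.7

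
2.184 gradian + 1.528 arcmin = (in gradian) 2.212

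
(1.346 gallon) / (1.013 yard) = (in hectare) 5.501e-07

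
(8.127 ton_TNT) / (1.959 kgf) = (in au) 0.01183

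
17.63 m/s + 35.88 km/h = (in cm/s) 2760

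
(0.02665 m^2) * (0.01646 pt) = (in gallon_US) 4.088e-05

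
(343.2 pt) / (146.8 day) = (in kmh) 3.436e-08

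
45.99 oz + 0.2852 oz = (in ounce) 46.28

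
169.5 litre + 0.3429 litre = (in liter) 169.8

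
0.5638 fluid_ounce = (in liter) 0.01667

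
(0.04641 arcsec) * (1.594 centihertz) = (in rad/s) 3.587e-09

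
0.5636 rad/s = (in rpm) 5.382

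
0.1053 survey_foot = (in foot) 0.1053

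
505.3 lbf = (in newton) 2248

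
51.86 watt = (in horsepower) 0.06955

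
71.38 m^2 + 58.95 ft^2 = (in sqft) 827.3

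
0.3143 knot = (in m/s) 0.1617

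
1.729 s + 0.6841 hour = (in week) 0.004075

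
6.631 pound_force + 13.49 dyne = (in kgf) 3.008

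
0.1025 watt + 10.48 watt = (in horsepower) 0.01419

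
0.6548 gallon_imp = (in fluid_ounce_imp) 104.8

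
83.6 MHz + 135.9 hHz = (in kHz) 8.361e+04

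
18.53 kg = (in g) 1.853e+04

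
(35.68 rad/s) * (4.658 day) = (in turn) 2.285e+06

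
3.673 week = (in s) 2.221e+06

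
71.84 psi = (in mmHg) 3715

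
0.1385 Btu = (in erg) 1.461e+09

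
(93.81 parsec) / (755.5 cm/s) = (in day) 4.435e+12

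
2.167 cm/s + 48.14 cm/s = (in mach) 0.001477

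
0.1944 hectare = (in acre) 0.4804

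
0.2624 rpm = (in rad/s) 0.02748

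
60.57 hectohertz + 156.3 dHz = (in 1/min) 3.644e+05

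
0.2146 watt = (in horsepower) 0.0002878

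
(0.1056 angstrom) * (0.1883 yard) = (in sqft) 1.957e-11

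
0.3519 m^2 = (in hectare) 3.519e-05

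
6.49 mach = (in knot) 4296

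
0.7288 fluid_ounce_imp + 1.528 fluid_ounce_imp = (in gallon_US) 0.01694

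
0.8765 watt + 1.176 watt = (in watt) 2.052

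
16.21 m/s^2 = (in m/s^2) 16.21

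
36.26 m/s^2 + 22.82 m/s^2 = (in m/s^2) 59.08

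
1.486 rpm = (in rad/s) 0.1556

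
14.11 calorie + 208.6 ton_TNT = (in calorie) 2.086e+11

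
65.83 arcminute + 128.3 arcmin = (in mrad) 56.47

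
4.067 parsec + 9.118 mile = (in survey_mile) 7.798e+13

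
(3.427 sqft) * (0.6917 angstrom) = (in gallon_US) 5.818e-09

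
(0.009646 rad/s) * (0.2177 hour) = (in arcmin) 2.599e+04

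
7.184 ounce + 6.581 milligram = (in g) 203.7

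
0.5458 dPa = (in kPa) 5.458e-05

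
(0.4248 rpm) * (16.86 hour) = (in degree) 1.547e+05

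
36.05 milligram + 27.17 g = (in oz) 0.9597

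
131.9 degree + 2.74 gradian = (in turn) 0.3732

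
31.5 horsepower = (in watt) 2.349e+04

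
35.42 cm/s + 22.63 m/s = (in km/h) 82.74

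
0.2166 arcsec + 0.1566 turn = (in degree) 56.38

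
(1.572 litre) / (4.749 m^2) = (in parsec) 1.073e-20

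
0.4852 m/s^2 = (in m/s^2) 0.4852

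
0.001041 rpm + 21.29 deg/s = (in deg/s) 21.3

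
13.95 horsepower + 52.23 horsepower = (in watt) 4.935e+04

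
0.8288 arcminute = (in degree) 0.01381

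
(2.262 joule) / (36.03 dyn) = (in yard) 6866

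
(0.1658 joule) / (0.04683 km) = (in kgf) 0.000361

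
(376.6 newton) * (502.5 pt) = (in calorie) 15.96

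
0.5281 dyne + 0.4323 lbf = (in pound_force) 0.4323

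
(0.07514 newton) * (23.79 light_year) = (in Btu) 1.603e+13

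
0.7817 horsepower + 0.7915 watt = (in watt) 583.7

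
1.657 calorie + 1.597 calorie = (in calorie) 3.254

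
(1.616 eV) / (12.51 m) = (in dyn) 2.07e-15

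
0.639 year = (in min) 3.359e+05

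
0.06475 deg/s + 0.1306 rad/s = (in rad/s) 0.1317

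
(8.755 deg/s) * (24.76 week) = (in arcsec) 4.72e+11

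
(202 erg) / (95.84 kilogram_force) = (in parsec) 6.965e-25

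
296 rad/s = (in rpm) 2827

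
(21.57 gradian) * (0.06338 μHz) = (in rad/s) 2.147e-08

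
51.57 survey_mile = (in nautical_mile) 44.81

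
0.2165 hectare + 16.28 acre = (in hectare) 6.805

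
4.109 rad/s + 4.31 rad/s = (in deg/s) 482.4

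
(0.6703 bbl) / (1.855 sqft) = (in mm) 618.4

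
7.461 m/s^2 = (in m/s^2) 7.461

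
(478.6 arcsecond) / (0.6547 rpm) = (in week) 5.596e-08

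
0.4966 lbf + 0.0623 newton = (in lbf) 0.5106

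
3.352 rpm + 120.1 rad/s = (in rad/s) 120.5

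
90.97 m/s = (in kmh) 327.5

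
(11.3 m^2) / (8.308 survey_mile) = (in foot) 0.002773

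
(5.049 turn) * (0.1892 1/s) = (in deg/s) 343.9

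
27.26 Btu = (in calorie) 6874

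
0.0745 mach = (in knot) 49.31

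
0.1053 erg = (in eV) 6.572e+10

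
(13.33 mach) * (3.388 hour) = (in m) 5.536e+07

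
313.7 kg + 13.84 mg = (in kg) 313.7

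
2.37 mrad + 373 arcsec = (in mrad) 4.178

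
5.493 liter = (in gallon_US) 1.451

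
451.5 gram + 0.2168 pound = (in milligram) 5.498e+05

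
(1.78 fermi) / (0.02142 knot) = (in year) 5.122e-21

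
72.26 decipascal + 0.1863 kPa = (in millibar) 1.935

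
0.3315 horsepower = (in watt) 247.2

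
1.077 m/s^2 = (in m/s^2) 1.077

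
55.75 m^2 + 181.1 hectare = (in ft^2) 1.949e+07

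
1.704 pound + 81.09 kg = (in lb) 180.5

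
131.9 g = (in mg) 1.319e+05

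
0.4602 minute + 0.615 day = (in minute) 886.1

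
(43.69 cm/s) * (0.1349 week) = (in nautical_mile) 19.25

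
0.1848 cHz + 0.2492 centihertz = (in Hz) 0.00434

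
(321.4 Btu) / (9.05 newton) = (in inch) 1.475e+06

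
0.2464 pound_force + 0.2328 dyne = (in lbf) 0.2464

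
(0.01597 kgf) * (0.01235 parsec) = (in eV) 3.725e+32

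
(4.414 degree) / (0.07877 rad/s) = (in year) 3.101e-08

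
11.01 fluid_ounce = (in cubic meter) 0.0003256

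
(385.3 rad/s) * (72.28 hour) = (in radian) 1.003e+08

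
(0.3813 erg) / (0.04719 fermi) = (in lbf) 1.816e+08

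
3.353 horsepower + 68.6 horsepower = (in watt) 5.366e+04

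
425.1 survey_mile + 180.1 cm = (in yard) 7.482e+05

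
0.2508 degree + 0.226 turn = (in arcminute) 4897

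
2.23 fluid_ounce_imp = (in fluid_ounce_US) 2.142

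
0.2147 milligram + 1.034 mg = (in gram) 0.001249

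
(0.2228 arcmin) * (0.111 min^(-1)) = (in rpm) 1.145e-06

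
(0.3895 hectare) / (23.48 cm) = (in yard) 1.814e+04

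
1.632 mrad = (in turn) 0.0002597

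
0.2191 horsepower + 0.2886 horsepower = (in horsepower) 0.5077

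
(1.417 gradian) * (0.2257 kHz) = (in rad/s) 5.024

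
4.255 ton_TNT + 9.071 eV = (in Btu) 1.687e+07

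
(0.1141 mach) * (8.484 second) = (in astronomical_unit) 2.203e-09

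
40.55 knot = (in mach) 0.06126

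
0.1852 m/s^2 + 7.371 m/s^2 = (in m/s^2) 7.556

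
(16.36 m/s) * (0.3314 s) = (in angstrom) 5.422e+10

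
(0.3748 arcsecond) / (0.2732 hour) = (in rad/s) 1.848e-09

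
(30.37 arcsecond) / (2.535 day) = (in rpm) 6.419e-09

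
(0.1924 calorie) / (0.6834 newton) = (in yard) 1.288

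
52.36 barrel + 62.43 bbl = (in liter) 1.825e+04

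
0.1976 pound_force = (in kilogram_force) 0.08963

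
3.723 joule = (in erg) 3.723e+07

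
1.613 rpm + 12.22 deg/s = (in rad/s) 0.3822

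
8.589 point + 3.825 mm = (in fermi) 6.855e+12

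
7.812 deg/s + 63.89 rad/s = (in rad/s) 64.03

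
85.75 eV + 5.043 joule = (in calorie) 1.205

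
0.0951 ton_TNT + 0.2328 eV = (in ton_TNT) 0.0951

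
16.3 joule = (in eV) 1.017e+20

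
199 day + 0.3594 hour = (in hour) 4776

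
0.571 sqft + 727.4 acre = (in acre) 727.4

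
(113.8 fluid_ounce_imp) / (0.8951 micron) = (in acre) 0.8926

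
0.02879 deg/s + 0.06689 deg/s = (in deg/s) 0.09568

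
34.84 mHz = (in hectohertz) 0.0003484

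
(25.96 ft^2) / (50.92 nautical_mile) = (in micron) 25.57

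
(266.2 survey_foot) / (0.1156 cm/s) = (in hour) 19.5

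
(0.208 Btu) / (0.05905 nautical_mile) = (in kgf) 0.2046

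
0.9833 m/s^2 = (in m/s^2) 0.9833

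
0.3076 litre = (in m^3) 0.0003076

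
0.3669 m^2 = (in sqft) 3.949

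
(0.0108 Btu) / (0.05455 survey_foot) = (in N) 685.3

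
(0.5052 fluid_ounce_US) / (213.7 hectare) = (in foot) 2.294e-11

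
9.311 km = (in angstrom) 9.311e+13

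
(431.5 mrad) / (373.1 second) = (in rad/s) 0.001157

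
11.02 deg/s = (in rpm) 1.837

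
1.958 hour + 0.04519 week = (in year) 0.00109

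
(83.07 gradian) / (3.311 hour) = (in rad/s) 0.0001095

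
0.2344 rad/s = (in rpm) 2.238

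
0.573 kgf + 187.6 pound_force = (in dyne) 8.401e+07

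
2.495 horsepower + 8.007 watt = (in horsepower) 2.506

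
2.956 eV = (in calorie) 1.132e-19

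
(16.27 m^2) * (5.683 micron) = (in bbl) 0.0005816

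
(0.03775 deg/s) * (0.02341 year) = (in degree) 2.787e+04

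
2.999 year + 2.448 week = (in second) 9.606e+07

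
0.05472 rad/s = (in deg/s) 3.135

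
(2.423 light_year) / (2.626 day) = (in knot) 1.964e+11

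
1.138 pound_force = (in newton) 5.062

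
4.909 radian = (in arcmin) 1.688e+04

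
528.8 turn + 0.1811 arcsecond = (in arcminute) 1.142e+07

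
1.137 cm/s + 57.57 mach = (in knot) 3.81e+04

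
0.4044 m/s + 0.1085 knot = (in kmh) 1.657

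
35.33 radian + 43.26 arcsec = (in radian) 35.33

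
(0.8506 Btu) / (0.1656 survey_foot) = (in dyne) 1.778e+09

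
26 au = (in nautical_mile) 2.1e+09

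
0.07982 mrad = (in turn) 1.27e-05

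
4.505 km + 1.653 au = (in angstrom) 2.473e+21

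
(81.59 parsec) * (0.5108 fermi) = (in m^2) 1286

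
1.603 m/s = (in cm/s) 160.3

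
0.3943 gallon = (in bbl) 0.009388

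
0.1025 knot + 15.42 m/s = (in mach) 0.04544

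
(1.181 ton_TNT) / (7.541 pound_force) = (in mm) 1.473e+11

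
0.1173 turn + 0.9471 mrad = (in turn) 0.1175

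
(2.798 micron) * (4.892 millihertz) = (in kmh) 4.928e-08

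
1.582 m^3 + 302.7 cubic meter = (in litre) 3.043e+05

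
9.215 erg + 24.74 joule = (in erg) 2.474e+08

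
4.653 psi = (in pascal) 3.208e+04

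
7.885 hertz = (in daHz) 0.7885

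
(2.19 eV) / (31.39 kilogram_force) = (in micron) 1.14e-15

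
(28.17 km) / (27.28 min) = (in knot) 33.45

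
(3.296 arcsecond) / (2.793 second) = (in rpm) 5.463e-05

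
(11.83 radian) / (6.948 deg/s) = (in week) 0.0001613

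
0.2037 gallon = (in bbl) 0.00485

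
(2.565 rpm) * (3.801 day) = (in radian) 8.821e+04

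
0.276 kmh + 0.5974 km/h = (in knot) 0.4716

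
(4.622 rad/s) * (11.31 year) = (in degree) 9.445e+10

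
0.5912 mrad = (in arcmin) 2.032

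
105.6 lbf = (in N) 469.7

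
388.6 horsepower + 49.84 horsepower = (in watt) 3.269e+05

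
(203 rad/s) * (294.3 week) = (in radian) 3.613e+10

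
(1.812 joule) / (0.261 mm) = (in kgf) 707.9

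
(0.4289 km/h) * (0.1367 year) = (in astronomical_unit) 3.433e-06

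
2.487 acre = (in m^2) 1.006e+04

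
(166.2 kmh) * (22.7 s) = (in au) 7.005e-09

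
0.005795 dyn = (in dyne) 0.005795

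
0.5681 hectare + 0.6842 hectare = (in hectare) 1.252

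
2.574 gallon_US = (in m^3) 0.009744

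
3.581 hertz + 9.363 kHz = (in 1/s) 9367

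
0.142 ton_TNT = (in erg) 5.941e+15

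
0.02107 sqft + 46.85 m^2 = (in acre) 0.01158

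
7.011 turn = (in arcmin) 1.514e+05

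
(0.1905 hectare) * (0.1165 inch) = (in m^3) 5.637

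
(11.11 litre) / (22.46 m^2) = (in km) 4.947e-07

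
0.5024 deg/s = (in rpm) 0.08373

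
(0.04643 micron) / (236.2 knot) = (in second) 3.821e-10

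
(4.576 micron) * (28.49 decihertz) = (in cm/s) 0.001304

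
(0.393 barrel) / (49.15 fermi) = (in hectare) 1.271e+08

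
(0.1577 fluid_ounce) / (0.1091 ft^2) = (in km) 4.601e-07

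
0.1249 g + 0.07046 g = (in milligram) 195.4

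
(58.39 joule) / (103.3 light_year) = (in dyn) 5.975e-12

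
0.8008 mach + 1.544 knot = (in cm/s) 2.735e+04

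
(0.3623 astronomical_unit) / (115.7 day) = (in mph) 1.213e+04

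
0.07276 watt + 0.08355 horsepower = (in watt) 62.38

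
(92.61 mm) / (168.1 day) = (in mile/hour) 1.426e-08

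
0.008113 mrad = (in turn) 1.291e-06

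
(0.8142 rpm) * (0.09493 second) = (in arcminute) 27.83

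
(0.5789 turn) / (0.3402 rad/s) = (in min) 0.1782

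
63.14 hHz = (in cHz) 6.314e+05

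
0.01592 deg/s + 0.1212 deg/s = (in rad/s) 0.002393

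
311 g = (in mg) 3.11e+05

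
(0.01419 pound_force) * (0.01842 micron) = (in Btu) 1.102e-12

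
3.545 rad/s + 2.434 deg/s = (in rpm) 34.26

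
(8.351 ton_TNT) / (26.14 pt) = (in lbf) 8.518e+11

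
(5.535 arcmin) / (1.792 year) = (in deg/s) 1.632e-09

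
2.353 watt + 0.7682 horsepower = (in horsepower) 0.7714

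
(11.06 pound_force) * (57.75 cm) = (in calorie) 6.791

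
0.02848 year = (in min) 1.497e+04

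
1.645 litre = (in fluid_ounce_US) 55.62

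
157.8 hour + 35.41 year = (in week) 1847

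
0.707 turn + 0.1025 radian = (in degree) 260.4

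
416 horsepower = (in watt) 3.102e+05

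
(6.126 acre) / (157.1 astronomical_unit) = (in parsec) 3.419e-26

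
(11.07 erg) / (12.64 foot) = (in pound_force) 6.46e-08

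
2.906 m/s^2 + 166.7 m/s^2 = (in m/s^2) 169.6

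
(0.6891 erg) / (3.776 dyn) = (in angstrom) 1.825e+07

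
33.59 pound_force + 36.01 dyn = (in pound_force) 33.59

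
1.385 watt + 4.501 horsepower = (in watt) 3358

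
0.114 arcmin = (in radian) 3.316e-05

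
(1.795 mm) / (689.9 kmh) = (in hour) 2.602e-09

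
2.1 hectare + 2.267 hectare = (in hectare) 4.367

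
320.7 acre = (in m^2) 1.298e+06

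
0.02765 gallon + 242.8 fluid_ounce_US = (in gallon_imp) 1.603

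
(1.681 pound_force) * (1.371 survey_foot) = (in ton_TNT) 7.468e-10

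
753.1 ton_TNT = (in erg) 3.151e+19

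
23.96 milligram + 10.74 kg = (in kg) 10.74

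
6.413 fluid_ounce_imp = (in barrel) 0.001146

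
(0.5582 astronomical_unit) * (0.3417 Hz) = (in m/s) 2.853e+10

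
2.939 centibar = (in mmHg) 22.04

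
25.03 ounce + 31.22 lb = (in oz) 524.5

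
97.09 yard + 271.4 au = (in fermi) 4.06e+28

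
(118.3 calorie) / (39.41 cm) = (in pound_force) 282.3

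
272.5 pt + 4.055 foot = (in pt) 3776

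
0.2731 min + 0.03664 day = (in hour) 0.8839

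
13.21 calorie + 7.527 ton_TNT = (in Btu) 2.985e+07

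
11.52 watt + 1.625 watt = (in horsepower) 0.01763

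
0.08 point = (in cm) 0.002822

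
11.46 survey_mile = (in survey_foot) 6.051e+04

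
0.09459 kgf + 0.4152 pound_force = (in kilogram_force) 0.2829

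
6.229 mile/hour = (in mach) 0.008178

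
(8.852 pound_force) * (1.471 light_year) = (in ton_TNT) 1.31e+08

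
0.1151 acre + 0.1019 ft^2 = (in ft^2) 5014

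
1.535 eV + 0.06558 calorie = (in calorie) 0.06558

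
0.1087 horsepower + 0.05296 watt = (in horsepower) 0.1088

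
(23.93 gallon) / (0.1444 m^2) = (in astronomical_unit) 4.193e-12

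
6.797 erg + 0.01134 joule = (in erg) 1.134e+05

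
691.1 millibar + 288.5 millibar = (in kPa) 97.96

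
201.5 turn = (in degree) 7.254e+04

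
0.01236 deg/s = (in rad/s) 0.0002157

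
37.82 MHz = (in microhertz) 3.782e+13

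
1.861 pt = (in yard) 0.000718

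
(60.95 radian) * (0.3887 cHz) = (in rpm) 2.262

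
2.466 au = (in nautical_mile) 1.992e+08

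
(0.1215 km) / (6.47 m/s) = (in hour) 0.005216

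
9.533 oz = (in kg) 0.2703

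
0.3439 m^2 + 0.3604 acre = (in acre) 0.3605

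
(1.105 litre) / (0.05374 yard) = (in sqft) 0.242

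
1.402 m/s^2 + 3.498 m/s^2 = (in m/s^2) 4.9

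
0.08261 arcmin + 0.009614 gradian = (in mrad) 0.175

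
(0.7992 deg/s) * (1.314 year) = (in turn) 9.199e+04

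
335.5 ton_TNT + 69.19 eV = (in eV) 8.761e+30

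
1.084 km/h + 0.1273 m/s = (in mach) 0.001258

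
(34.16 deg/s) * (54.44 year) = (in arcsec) 2.111e+14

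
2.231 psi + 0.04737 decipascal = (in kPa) 15.38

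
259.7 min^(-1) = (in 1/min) 259.7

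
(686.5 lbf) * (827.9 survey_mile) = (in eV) 2.539e+28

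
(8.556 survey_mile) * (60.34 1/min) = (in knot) 2.692e+04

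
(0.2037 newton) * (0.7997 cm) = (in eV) 1.017e+16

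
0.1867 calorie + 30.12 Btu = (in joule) 3.178e+04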